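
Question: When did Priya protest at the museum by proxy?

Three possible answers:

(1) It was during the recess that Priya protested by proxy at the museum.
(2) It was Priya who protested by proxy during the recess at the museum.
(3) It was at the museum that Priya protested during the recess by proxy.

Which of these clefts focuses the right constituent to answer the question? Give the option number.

The question word "when" targets the time.
Option (1) clefts "during the recess" — that matches what the question asks about.
Option (2) clefts "Priya" — the subject (agent), not what was asked.
Option (3) clefts "at the museum" — the location, not what was asked.
So the congruent reply is (1).

1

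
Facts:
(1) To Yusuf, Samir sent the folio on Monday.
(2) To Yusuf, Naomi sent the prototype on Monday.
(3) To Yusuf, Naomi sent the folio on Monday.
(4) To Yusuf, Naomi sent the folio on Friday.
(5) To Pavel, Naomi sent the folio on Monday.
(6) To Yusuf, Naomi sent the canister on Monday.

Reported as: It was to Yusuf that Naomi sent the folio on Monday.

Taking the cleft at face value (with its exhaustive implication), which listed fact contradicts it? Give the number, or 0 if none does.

5

The cleft puts "Yusuf" in focus and presupposes the open proposition with Naomi as agent and the folio as thing and on Monday as setting.
The exhaustive reading says no other recipient fits that background.
But fact (5) also has Naomi as agent and the folio as thing and on Monday as setting, with recipient = Pavel — so the exhaustive reading fails.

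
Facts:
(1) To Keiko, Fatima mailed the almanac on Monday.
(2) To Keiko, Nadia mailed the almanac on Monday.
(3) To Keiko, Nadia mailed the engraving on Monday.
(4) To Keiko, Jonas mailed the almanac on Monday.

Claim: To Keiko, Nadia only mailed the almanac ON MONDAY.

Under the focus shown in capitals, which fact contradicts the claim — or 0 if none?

0

The capitals mark "on Monday" as focus. So "only" rules out other settings, with the rest (same agent, thing, recipient (Nadia / the almanac / Keiko)) as background.
No fact matches same agent, thing, recipient (Nadia / the almanac / Keiko) with a different setting — every other fact differs on at least one backgrounded slot. So no fact refutes it.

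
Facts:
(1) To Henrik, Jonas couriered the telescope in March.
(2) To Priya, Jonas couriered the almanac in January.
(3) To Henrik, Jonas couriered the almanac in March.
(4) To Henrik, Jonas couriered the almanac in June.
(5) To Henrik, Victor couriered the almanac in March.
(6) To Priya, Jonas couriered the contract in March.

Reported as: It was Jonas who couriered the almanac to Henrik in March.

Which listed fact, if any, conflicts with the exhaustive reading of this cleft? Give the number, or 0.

5

Focus of the cleft: "Jonas" (the agent). Presupposed background: same thing, recipient, setting (the almanac / Henrik / in March).
Exhaustivity: Jonas is the only agent satisfying that background.
Fact (5) shares the background but with agent = Victor; exhaustivity is violated.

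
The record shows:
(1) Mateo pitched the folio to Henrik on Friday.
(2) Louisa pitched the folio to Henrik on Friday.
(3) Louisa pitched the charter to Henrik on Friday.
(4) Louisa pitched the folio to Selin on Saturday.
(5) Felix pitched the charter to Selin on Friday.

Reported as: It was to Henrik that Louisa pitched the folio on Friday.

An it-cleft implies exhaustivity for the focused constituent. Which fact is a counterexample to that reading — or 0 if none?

0

The cleft puts "Henrik" in focus and presupposes the open proposition with Louisa as agent and the folio as thing and on Friday as setting.
Exhaustivity: Henrik is the only recipient satisfying that background.
No listed fact matches the background with a different recipient. Exhaustivity holds.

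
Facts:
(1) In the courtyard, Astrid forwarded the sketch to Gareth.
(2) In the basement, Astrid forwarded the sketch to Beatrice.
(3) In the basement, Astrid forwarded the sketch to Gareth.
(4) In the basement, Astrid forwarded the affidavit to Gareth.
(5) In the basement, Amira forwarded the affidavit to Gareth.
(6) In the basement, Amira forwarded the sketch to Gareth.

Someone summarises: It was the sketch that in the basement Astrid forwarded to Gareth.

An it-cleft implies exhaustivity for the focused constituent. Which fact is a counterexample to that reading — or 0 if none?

The cleft puts "the sketch" in focus and presupposes the open proposition with same agent, recipient, setting (Astrid / Gareth / in the basement).
The exhaustive reading says no other thing fits that background.
But fact (4) also has same agent, recipient, setting (Astrid / Gareth / in the basement), with thing = the affidavit — so the exhaustive reading fails.

4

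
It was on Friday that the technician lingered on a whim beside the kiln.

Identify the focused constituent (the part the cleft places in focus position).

on Friday

In an it-cleft "It was X that/who ...", the clefted constituent X is the focus; the that/who-clause expresses the presupposed open proposition.
Here the focus is "on Friday". The backgrounded (presupposed) material includes "the technician", "beside the kiln" and "on a whim".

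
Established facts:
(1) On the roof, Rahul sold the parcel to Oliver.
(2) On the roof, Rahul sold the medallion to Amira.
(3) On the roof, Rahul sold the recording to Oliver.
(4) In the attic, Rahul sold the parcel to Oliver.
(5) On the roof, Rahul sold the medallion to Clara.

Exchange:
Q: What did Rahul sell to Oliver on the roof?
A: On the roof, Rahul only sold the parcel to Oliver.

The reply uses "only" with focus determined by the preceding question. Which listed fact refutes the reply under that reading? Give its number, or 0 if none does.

3

Answering "What did ...?" puts focus on the thing — here, "the parcel".
"Only" then excludes alternative things while the background — Rahul as agent and Oliver as recipient and on the roof as setting — is held fixed.
Fact (3) keeps Rahul as agent and Oliver as recipient and on the roof as setting but has thing = the recording; that refutes the reply.
(Fact (4) would refute a reading with focus on the setting — but that is not what the question asks.)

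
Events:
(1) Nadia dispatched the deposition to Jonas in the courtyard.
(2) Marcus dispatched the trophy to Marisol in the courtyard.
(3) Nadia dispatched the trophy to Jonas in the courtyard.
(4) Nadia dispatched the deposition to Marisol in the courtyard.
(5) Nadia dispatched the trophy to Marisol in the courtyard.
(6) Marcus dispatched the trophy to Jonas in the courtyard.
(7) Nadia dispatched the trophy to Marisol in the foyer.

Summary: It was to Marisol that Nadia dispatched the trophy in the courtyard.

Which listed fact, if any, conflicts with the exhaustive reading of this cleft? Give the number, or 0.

3

Focus of the cleft: "Marisol" (the recipient). Presupposed background: same agent, thing, setting (Nadia / the trophy / in the courtyard).
Exhaustivity: Marisol is the only recipient satisfying that background.
Fact (3) shares the background but with recipient = Jonas; exhaustivity is violated.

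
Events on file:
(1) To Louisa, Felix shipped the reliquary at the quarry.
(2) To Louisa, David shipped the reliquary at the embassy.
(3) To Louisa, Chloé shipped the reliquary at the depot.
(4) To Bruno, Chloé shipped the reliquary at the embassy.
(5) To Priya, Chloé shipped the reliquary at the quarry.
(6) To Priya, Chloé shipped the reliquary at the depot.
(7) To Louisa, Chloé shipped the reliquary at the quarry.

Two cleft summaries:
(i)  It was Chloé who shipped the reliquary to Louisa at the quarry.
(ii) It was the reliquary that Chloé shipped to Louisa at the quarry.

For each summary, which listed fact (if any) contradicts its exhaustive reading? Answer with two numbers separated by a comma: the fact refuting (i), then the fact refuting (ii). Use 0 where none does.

1, 0

(i): focus "Chloé". Looking for same thing, recipient, setting (the reliquary / Louisa / at the quarry) with some other agent — fact (1) has Felix there. Refuted.
(ii): focus "the reliquary". No fact shares same agent, recipient, setting (Chloé / Louisa / at the quarry) with a different thing. 0.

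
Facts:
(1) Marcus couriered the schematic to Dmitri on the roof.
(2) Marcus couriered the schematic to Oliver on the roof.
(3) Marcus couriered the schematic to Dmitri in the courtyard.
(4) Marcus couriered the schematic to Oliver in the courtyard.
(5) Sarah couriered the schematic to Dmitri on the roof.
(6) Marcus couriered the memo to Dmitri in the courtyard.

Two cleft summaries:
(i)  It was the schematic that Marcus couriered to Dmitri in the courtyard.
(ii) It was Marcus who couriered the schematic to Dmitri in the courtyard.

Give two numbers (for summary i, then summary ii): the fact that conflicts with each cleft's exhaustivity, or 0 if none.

Summary (i) focuses "the schematic" (the thing); background Marcus as agent and Dmitri as recipient and in the courtyard as setting. Fact (6) matches that background with thing = the memo — refutes (i).
Summary (ii) focuses "Marcus" (the agent); background the schematic as thing and Dmitri as recipient and in the courtyard as setting. No fact matches that background with a different agent, so 0.

6, 0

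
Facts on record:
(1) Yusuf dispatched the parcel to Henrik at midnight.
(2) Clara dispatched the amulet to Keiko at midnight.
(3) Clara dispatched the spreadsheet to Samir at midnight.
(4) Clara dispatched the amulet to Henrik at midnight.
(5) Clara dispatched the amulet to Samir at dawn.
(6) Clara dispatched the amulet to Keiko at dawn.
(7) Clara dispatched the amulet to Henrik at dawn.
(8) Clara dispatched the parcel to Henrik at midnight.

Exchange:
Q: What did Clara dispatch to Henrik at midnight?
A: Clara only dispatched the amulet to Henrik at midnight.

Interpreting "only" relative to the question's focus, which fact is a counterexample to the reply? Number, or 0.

Answering "What did ...?" puts focus on the thing — here, "the amulet".
"Only" then excludes alternative things while the background — Clara as agent and Henrik as recipient and at midnight as setting — is held fixed.
Fact (8) keeps Clara as agent and Henrik as recipient and at midnight as setting but has thing = the parcel; that refutes the reply.
(Fact (7) would refute a reading with focus on the setting — but that is not what the question asks.)

8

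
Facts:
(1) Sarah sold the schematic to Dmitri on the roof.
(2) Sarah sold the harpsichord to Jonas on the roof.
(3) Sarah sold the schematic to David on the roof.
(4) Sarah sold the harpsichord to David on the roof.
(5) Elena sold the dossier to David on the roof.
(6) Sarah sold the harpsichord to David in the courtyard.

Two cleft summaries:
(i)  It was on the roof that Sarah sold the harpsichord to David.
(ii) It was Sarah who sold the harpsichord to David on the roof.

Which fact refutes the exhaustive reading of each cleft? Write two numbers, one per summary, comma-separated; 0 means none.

6, 0

Summary (i) focuses "on the roof" (the setting); background Sarah as agent and the harpsichord as thing and David as recipient. Fact (6) matches that background with setting = in the courtyard — refutes (i).
Summary (ii) focuses "Sarah" (the agent); background the harpsichord as thing and David as recipient and on the roof as setting. No fact matches that background with a different agent, so 0.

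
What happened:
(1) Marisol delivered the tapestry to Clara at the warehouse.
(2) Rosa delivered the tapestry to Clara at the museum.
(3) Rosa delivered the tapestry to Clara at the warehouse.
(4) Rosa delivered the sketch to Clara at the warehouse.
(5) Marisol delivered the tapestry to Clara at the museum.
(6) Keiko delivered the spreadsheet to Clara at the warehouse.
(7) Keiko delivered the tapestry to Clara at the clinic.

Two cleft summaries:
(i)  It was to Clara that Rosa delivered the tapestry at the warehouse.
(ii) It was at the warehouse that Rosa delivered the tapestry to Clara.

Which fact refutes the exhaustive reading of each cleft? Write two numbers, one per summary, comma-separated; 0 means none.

0, 2

Summary (i) focuses "Clara" (the recipient); background same agent, thing, setting (Rosa / the tapestry / at the warehouse). No fact matches that background with a different recipient, so 0.
Summary (ii) focuses "at the warehouse" (the setting); background same agent, thing, recipient (Rosa / the tapestry / Clara). Fact (2) matches that background with setting = at the museum — refutes (ii).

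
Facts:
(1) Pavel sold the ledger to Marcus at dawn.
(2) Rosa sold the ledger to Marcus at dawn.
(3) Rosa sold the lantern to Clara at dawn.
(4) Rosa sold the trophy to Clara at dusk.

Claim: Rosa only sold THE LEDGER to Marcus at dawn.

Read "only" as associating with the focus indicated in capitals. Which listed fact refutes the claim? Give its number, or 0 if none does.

0

The capitals mark "the ledger" as focus. So "only" rules out other things, with the rest (same agent, recipient, setting (Rosa / Marcus / at dawn)) as background.
Every other fact changes something in the background, not just the thing. Nothing refutes the claim.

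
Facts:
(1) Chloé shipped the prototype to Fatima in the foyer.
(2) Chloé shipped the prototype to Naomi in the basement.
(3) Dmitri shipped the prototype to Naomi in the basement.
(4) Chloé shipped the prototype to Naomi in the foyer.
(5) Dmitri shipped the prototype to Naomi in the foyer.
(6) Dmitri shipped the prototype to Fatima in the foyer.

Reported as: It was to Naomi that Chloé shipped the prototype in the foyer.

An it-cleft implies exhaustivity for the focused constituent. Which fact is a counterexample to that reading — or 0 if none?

1

The cleft puts "Naomi" in focus and presupposes the open proposition with agent = Chloé, thing = the prototype, setting = in the foyer.
The exhaustive reading says no other recipient fits that background.
But fact (1) also has agent = Chloé, thing = the prototype, setting = in the foyer, with recipient = Fatima — so the exhaustive reading fails.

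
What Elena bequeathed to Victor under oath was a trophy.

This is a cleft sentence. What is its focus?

a trophy

In a pseudo-cleft "What ... was X", the post-copular constituent X is the focus.
Here the focus is "a trophy". The backgrounded (presupposed) material includes "Elena", "to Victor" and "under oath".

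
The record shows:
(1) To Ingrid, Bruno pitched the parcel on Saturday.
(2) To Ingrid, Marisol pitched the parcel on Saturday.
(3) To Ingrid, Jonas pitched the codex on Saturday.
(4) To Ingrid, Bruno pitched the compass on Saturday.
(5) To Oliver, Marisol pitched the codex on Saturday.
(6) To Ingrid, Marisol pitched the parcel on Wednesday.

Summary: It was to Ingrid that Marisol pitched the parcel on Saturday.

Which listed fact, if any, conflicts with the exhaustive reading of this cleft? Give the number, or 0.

Focus of the cleft: "Ingrid" (the recipient). Presupposed background: same agent, thing, setting (Marisol / the parcel / on Saturday).
The exhaustive reading says no other recipient fits that background.
No listed fact matches the background with a different recipient. Exhaustivity holds.

0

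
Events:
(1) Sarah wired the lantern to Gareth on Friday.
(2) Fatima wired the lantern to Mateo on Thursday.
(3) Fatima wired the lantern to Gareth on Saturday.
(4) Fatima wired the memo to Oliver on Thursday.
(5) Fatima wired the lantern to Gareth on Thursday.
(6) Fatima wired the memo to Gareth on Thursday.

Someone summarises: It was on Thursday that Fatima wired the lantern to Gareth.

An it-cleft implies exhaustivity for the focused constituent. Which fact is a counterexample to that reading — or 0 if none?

3

Focus of the cleft: "on Thursday" (the setting). Presupposed background: agent = Fatima, thing = the lantern, recipient = Gareth.
The exhaustive reading says no other setting fits that background.
Fact (3) shares the background but with setting = on Saturday; exhaustivity is violated.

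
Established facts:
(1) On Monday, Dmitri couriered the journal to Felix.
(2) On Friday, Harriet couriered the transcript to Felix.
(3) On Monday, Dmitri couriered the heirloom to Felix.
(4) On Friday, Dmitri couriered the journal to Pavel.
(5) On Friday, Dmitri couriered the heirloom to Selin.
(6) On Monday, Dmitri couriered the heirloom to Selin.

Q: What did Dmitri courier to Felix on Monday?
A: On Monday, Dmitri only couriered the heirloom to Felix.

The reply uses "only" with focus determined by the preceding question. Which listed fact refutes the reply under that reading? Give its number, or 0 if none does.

The question "What did ...?" targets the thing, so in the reply the focus falls on "the heirloom".
"Only" then excludes alternative things while the background — same agent, recipient, setting (Dmitri / Felix / on Monday) — is held fixed.
Fact (1) keeps same agent, recipient, setting (Dmitri / Felix / on Monday) but has thing = the journal; that refutes the reply.
(Fact (6) would refute a reading with focus on the recipient — but that is not what the question asks.)

1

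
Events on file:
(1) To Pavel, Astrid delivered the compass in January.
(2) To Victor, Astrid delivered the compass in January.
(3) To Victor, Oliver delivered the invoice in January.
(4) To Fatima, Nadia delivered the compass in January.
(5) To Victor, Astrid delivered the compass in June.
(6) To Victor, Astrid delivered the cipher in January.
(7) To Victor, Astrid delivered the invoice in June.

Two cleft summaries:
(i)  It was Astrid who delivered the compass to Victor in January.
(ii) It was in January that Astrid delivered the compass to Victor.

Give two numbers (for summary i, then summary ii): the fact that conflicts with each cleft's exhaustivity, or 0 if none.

(i): focus "Astrid". No fact shares the compass as thing and Victor as recipient and in January as setting with a different agent. 0.
(ii): focus "in January". Looking for Astrid as agent and the compass as thing and Victor as recipient with some other setting — fact (5) has in June there. Refuted.

0, 5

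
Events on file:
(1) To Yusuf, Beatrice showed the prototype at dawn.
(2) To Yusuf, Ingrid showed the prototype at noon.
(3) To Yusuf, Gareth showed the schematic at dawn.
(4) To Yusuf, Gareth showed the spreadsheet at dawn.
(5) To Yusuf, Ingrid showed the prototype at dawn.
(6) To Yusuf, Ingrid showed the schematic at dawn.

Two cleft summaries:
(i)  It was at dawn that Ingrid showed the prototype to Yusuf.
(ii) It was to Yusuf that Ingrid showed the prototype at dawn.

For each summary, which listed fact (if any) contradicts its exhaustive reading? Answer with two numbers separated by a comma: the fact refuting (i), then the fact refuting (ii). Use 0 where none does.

2, 0

Summary (i) focuses "at dawn" (the setting); background same agent, thing, recipient (Ingrid / the prototype / Yusuf). Fact (2) matches that background with setting = at noon — refutes (i).
Summary (ii) focuses "Yusuf" (the recipient); background same agent, thing, setting (Ingrid / the prototype / at dawn). No fact matches that background with a different recipient, so 0.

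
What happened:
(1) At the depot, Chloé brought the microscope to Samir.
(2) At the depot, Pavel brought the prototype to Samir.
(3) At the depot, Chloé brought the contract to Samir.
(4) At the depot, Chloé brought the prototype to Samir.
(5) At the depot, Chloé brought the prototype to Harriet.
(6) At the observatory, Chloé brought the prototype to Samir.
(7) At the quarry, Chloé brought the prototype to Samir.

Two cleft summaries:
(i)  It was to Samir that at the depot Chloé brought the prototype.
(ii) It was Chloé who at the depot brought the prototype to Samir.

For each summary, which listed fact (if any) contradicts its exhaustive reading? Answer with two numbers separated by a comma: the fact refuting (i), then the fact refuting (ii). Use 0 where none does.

5, 2

(i): focus "Samir". Looking for Chloé as agent and the prototype as thing and at the depot as setting with some other recipient — fact (5) has Harriet there. Refuted.
(ii): focus "Chloé". Looking for the prototype as thing and Samir as recipient and at the depot as setting with some other agent — fact (2) has Pavel there. Refuted.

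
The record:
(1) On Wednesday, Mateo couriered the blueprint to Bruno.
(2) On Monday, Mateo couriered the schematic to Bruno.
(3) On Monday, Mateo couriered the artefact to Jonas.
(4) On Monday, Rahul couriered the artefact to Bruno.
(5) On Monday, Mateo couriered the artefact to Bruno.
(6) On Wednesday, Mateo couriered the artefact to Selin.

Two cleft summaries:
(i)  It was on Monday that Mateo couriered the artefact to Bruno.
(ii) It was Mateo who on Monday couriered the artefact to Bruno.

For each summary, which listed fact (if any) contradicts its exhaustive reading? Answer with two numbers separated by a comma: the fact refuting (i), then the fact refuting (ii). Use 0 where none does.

0, 4

Summary (i) focuses "on Monday" (the setting); background Mateo as agent and the artefact as thing and Bruno as recipient. No fact matches that background with a different setting, so 0.
Summary (ii) focuses "Mateo" (the agent); background the artefact as thing and Bruno as recipient and on Monday as setting. Fact (4) matches that background with agent = Rahul — refutes (ii).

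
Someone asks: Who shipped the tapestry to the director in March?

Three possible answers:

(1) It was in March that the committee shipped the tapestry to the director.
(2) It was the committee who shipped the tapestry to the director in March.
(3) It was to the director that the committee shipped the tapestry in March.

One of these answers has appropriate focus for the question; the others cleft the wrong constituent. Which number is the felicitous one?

The question word "who" targets the subject (agent).
Option (1) clefts "in March" — the time, not what was asked.
Option (2) clefts "the committee" — that matches what the question asks about.
Option (3) clefts "to the director" — the recipient, not what was asked.
So the congruent reply is (2).

2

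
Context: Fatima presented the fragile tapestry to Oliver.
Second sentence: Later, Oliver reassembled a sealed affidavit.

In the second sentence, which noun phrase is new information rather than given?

"Oliver" in the second sentence is given — already mentioned in the context.
"a sealed affidavit" has no antecedent in the context; it is discourse-new (the indefinite article also signals a new referent).

a sealed affidavit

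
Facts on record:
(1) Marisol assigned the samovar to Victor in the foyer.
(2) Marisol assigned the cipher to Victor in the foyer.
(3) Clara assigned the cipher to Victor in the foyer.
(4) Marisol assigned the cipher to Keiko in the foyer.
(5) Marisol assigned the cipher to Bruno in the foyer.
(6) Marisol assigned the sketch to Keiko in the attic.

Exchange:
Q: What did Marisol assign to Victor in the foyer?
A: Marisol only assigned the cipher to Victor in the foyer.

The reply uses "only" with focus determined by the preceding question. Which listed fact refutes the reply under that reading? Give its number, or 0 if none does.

Answering "What did ...?" puts focus on the thing — here, "the cipher".
So "only" ranges over things; the rest (agent = Marisol, recipient = Victor, setting = in the foyer) is presupposed.
Fact (1) shares the background with a different thing (the samovar) — counterexample.
(Fact (4) would refute a reading with focus on the recipient — but that is not what the question asks.)

1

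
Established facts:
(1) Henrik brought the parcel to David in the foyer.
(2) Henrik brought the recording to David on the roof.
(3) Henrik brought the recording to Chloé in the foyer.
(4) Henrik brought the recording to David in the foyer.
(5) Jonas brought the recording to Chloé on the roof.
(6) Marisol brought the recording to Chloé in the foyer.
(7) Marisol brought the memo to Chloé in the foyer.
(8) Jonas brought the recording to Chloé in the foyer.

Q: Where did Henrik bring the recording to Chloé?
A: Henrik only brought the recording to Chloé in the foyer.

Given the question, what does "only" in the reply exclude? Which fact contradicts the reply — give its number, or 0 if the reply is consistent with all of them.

The question "Where did ...?" targets the setting, so in the reply the focus falls on "in the foyer".
"Only" then excludes alternative settings while the background — agent = Henrik, thing = the recording, recipient = Chloé — is held fixed.
No listed fact shares that background with another setting. Nothing contradicts the reply.
(Fact (4) would refute a reading with focus on the recipient — but that is not what the question asks.)

0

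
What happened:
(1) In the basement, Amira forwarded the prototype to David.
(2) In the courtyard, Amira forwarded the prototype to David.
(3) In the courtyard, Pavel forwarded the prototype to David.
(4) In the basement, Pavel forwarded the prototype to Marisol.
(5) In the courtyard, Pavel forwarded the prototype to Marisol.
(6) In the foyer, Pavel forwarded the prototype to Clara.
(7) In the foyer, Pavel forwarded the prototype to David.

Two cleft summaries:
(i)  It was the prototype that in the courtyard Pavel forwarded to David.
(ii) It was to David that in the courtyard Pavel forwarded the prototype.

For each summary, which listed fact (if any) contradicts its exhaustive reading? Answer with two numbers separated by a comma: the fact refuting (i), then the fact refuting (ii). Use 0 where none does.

0, 5

(i): focus "the prototype". No fact shares agent = Pavel, recipient = David, setting = in the courtyard with a different thing. 0.
(ii): focus "David". Looking for agent = Pavel, thing = the prototype, setting = in the courtyard with some other recipient — fact (5) has Marisol there. Refuted.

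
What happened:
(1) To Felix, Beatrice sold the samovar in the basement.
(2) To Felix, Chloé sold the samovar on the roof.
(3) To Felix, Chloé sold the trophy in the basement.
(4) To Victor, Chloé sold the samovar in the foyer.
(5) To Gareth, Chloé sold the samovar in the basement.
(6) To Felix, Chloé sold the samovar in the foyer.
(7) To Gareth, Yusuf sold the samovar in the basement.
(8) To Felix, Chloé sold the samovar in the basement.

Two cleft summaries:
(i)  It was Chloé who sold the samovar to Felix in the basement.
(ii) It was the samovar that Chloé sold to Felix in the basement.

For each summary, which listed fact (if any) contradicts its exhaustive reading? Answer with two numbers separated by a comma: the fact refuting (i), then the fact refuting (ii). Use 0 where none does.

1, 3

Summary (i) focuses "Chloé" (the agent); background thing = the samovar, recipient = Felix, setting = in the basement. Fact (1) matches that background with agent = Beatrice — refutes (i).
Summary (ii) focuses "the samovar" (the thing); background agent = Chloé, recipient = Felix, setting = in the basement. Fact (3) matches that background with thing = the trophy — refutes (ii).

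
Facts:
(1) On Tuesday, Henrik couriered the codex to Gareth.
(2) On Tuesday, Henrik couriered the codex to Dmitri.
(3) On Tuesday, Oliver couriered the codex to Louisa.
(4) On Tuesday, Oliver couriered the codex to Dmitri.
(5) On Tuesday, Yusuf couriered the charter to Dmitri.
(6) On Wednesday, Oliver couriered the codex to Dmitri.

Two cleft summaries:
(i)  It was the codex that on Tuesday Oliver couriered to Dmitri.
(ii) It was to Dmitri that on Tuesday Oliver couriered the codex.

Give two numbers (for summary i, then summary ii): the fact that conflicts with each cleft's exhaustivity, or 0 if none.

0, 3

(i): focus "the codex". No fact shares agent = Oliver, recipient = Dmitri, setting = on Tuesday with a different thing. 0.
(ii): focus "Dmitri". Looking for agent = Oliver, thing = the codex, setting = on Tuesday with some other recipient — fact (3) has Louisa there. Refuted.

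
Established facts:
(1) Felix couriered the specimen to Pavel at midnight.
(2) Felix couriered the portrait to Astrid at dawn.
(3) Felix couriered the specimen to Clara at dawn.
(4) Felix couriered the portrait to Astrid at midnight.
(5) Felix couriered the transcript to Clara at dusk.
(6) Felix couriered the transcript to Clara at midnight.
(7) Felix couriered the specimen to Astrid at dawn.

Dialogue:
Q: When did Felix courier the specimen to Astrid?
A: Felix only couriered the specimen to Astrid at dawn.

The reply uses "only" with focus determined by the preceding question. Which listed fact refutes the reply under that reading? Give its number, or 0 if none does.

Answering "When did ...?" puts focus on the setting — here, "at dawn".
So "only" ranges over settings; the rest (Felix as agent and the specimen as thing and Astrid as recipient) is presupposed.
No listed fact shares that background with another setting. Nothing contradicts the reply.
(Fact (3) would refute a reading with focus on the recipient — but that is not what the question asks.)

0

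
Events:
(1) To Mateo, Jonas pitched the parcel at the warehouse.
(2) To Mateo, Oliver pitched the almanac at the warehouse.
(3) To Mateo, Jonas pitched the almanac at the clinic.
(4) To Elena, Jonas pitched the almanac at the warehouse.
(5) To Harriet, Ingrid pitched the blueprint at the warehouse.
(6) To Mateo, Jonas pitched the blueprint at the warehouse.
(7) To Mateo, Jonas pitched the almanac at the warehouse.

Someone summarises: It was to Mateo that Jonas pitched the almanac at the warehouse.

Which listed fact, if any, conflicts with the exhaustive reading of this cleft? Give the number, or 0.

4

Focus of the cleft: "Mateo" (the recipient). Presupposed background: Jonas as agent and the almanac as thing and at the warehouse as setting.
Exhaustivity: Mateo is the only recipient satisfying that background.
Fact (4) shares the background but with recipient = Elena; exhaustivity is violated.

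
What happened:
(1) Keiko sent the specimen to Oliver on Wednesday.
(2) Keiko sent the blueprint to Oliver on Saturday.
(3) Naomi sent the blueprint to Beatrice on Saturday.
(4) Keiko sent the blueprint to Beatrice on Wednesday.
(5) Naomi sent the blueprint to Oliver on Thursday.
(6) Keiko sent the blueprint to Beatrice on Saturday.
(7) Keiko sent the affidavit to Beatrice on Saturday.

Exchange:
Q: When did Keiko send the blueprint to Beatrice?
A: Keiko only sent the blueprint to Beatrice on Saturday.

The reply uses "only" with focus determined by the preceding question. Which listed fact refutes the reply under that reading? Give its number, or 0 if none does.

4

The question "When did ...?" targets the setting, so in the reply the focus falls on "on Saturday".
"Only" then excludes alternative settings while the background — agent = Keiko, thing = the blueprint, recipient = Beatrice — is held fixed.
Fact (4) keeps agent = Keiko, thing = the blueprint, recipient = Beatrice but has setting = on Wednesday; that refutes the reply.
(Fact (2) would refute a reading with focus on the recipient — but that is not what the question asks.)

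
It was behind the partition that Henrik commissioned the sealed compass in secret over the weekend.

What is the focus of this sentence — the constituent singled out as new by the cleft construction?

In an it-cleft "It was X that/who ...", the clefted constituent X is the focus; the that/who-clause expresses the presupposed open proposition.
Here the focus is "behind the partition". The backgrounded (presupposed) material includes "Henrik", "the sealed compass", "in secret" and "over the weekend".

behind the partition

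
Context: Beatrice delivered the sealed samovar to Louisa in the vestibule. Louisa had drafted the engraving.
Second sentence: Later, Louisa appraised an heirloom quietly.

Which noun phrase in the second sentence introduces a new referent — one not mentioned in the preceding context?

"Louisa" in the second sentence is given — already mentioned in the context.
"an heirloom" has no antecedent in the context; it is discourse-new (the indefinite article also signals a new referent).

an heirloom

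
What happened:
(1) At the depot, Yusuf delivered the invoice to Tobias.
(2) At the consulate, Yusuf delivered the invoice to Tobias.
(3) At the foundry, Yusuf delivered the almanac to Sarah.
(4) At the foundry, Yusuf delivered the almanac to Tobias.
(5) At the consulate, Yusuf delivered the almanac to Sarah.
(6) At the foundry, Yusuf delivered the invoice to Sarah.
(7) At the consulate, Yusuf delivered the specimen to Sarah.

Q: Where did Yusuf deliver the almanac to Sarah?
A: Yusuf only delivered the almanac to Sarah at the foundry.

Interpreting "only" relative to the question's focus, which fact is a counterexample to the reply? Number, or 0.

5

Answering "Where did ...?" puts focus on the setting — here, "at the foundry".
So "only" ranges over settings; the rest (Yusuf as agent and the almanac as thing and Sarah as recipient) is presupposed.
Fact (5) keeps Yusuf as agent and the almanac as thing and Sarah as recipient but has setting = at the consulate; that refutes the reply.
(Fact (4) would refute a reading with focus on the recipient — but that is not what the question asks.)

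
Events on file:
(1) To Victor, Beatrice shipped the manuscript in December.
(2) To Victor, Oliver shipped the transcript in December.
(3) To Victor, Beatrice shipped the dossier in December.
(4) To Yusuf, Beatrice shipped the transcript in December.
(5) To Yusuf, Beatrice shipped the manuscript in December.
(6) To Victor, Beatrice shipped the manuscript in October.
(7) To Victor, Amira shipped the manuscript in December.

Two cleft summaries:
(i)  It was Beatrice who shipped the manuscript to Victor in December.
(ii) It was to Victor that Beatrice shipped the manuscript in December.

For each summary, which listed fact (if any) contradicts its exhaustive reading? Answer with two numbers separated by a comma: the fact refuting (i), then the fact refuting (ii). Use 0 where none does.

7, 5

Summary (i) focuses "Beatrice" (the agent); background the manuscript as thing and Victor as recipient and in December as setting. Fact (7) matches that background with agent = Amira — refutes (i).
Summary (ii) focuses "Victor" (the recipient); background Beatrice as agent and the manuscript as thing and in December as setting. Fact (5) matches that background with recipient = Yusuf — refutes (ii).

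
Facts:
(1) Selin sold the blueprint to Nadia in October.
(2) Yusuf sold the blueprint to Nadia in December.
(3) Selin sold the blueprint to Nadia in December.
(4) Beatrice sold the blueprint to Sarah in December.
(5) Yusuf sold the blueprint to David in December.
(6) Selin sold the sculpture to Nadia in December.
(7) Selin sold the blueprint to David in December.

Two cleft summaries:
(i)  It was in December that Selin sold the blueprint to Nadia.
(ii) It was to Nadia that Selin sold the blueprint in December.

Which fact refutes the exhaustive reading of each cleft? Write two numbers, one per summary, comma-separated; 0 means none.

(i): focus "in December". Looking for agent = Selin, thing = the blueprint, recipient = Nadia with some other setting — fact (1) has in October there. Refuted.
(ii): focus "Nadia". Looking for agent = Selin, thing = the blueprint, setting = in December with some other recipient — fact (7) has David there. Refuted.

1, 7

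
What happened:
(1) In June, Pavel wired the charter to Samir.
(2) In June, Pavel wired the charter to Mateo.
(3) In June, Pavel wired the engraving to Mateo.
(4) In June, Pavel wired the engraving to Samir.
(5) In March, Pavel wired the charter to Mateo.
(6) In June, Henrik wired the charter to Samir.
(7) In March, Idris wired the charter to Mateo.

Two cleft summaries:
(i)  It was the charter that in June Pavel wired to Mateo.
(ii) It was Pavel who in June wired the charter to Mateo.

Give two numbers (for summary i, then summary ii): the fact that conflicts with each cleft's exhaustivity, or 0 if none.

3, 0

(i): focus "the charter". Looking for agent = Pavel, recipient = Mateo, setting = in June with some other thing — fact (3) has the engraving there. Refuted.
(ii): focus "Pavel". No fact shares thing = the charter, recipient = Mateo, setting = in June with a different agent. 0.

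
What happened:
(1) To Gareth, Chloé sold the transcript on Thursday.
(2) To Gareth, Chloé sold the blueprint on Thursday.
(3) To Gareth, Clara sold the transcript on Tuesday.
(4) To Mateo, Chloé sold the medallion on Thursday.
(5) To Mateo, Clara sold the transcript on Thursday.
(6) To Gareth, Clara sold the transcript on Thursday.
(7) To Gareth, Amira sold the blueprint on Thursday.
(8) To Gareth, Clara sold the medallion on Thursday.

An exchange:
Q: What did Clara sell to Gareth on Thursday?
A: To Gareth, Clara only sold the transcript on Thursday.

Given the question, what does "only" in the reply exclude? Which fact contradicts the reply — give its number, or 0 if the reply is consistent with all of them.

8

Answering "What did ...?" puts focus on the thing — here, "the transcript".
So "only" ranges over things; the rest (same agent, recipient, setting (Clara / Gareth / on Thursday)) is presupposed.
Fact (8) keeps same agent, recipient, setting (Clara / Gareth / on Thursday) but has thing = the medallion; that refutes the reply.
(Fact (3) would refute a reading with focus on the setting — but that is not what the question asks.)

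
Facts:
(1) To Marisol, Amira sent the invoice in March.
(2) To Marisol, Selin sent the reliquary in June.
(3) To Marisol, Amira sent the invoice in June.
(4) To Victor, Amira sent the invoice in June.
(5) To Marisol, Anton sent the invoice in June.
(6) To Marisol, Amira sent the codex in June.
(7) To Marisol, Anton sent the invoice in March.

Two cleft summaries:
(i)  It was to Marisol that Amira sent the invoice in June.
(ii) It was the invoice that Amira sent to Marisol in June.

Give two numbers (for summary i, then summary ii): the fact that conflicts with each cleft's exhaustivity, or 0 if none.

(i): focus "Marisol". Looking for agent = Amira, thing = the invoice, setting = in June with some other recipient — fact (4) has Victor there. Refuted.
(ii): focus "the invoice". Looking for agent = Amira, recipient = Marisol, setting = in June with some other thing — fact (6) has the codex there. Refuted.

4, 6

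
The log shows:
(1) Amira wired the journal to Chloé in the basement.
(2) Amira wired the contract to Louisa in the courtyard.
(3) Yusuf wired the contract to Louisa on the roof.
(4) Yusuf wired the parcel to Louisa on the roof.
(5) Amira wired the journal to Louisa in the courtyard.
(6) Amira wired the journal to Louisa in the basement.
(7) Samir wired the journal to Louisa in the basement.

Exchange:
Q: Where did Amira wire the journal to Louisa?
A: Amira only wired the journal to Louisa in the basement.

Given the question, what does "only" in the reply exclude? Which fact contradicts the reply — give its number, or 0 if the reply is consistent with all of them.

5

Answering "Where did ...?" puts focus on the setting — here, "in the basement".
"Only" then excludes alternative settings while the background — same agent, thing, recipient (Amira / the journal / Louisa) — is held fixed.
Fact (5) shares the background with a different setting (in the courtyard) — counterexample.
(Fact (1) would refute a reading with focus on the recipient — but that is not what the question asks.)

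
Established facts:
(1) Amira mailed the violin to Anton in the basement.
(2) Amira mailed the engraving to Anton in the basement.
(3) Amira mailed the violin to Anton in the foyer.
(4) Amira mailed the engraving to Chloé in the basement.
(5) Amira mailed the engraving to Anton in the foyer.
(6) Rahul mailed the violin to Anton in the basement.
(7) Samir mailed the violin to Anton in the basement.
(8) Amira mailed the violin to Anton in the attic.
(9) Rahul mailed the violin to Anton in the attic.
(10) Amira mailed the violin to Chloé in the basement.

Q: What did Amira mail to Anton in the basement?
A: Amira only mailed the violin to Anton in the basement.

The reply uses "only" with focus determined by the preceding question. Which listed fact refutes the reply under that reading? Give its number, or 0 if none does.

Answering "What did ...?" puts focus on the thing — here, "the violin".
So "only" ranges over things; the rest (agent = Amira, recipient = Anton, setting = in the basement) is presupposed.
Fact (2) shares the background with a different thing (the engraving) — counterexample.
(Fact (3) would refute a reading with focus on the setting — but that is not what the question asks.)

2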